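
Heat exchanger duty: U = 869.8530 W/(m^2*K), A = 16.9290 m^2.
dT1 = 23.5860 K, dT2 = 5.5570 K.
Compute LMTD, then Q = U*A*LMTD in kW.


LMTD = 12.4717 K
Q = 869.8530 * 16.9290 * 12.4717 = 183654.7628 W = 183.6548 kW

183.6548 kW


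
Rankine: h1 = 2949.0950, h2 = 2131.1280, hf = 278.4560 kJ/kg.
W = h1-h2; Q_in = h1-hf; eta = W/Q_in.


W = 817.9670 kJ/kg
Q_in = 2670.6390 kJ/kg
eta = 0.3063 = 30.6281%

eta = 30.6281%


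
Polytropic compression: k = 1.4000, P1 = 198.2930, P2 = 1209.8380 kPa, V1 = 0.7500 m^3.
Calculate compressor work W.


(k-1)/k = 0.2857
(P2/P1)^exp = 1.6765
W = 3.5000 * 198.2930 * 0.7500 * (1.6765 - 1) = 352.1354 kJ

352.1354 kJ


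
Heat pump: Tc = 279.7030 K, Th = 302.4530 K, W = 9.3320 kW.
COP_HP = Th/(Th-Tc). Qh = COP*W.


COP = 302.4530 / 22.7500 = 13.2946
Qh = 13.2946 * 9.3320 = 124.0656 kW

COP = 13.2946, Qh = 124.0656 kW


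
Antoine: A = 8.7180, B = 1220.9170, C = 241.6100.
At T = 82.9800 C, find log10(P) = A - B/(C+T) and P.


C+T = 324.5900
B/(C+T) = 3.7614
log10(P) = 8.7180 - 3.7614 = 4.9566
P = 10^4.9566 = 90487.1981 mmHg

90487.1981 mmHg


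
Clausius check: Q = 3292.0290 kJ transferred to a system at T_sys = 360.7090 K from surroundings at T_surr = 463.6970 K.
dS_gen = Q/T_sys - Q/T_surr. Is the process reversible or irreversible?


dS_sys = 3292.0290/360.7090 = 9.1266 kJ/K
dS_surr = -3292.0290/463.6970 = -7.0995 kJ/K
dS_gen = 9.1266 - 7.0995 = 2.0270 kJ/K (irreversible)

dS_gen = 2.0270 kJ/K, irreversible


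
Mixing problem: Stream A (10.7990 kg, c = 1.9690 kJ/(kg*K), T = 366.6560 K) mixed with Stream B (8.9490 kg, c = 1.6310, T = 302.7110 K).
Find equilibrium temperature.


num = 12214.6062
den = 35.8591
Tf = 340.6283 K

340.6283 K


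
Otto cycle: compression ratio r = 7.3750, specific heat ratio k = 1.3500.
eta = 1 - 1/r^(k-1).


r^(k-1) = 2.0124
eta = 1 - 1/2.0124 = 0.5031 = 50.3084%

50.3084%


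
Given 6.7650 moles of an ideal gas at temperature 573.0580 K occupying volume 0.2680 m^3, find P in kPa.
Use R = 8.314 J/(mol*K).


P = nRT/V = 6.7650 * 8.314 * 573.0580 / 0.2680
= 32231.1945 / 0.2680 = 120265.6511 Pa = 120.2657 kPa

120.2657 kPa


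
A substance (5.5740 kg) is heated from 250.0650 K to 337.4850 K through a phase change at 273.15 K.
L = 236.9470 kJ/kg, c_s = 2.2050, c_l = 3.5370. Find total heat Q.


Q1 (sensible, solid) = 5.5740 * 2.2050 * 23.0850 = 283.7301 kJ
Q2 (latent) = 5.5740 * 236.9470 = 1320.7426 kJ
Q3 (sensible, liquid) = 5.5740 * 3.5370 * 64.3350 = 1268.3798 kJ
Q_total = 2872.8525 kJ

2872.8525 kJ


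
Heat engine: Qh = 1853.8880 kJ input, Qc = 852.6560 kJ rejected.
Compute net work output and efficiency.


W = 1853.8880 - 852.6560 = 1001.2320 kJ
eta = 1001.2320 / 1853.8880 = 0.5401 = 54.0071%

W = 1001.2320 kJ, eta = 54.0071%


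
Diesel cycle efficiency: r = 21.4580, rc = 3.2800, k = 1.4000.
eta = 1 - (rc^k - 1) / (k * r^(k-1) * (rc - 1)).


r^(k-1) = 3.4091
rc^k = 5.2750
eta = 0.6071 = 60.7139%

60.7139%


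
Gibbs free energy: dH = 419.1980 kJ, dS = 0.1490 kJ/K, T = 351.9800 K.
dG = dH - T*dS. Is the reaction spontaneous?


T*dS = 351.9800 * 0.1490 = 52.4450 kJ
dG = 419.1980 - 52.4450 = 366.7530 kJ (non-spontaneous)

dG = 366.7530 kJ, non-spontaneous


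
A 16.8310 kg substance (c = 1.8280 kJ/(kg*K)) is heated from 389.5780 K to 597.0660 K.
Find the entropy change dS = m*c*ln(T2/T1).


T2/T1 = 1.5326
ln(T2/T1) = 0.4270
dS = 16.8310 * 1.8280 * 0.4270 = 13.1364 kJ/K

13.1364 kJ/K


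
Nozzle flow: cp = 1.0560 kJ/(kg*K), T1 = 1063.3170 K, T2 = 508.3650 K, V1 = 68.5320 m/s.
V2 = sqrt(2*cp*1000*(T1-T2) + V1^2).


dT = 554.9520 K
2*cp*1000*dT = 1172058.6240
V1^2 = 4696.6350
V2 = sqrt(1176755.2590) = 1084.7835 m/s

1084.7835 m/s


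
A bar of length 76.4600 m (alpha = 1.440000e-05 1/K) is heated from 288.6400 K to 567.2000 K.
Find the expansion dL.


dT = 278.5600 K
dL = 1.440000e-05 * 76.4600 * 278.5600 = 0.306701 m
L_final = 76.766701 m

dL = 0.306701 m


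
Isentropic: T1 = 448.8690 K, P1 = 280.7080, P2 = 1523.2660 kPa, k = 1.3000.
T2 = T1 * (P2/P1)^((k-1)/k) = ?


(k-1)/k = 0.2308
(P2/P1)^exp = 1.4774
T2 = 448.8690 * 1.4774 = 663.1694 K

663.1694 K


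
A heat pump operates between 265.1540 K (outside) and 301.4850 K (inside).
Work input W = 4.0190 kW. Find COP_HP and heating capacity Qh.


COP = 301.4850 / 36.3310 = 8.2983
Qh = 8.2983 * 4.0190 = 33.3508 kW

COP = 8.2983, Qh = 33.3508 kW


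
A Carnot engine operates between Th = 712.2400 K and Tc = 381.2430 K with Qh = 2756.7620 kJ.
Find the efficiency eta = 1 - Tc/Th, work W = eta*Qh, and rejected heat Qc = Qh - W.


eta = 1 - 381.2430/712.2400 = 0.4647
W = 0.4647 * 2756.7620 = 1281.1411 kJ
Qc = 2756.7620 - 1281.1411 = 1475.6209 kJ

eta = 46.4727%, W = 1281.1411 kJ, Qc = 1475.6209 kJ


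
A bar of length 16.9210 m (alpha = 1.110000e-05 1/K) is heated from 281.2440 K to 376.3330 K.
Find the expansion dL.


dT = 95.0890 K
dL = 1.110000e-05 * 16.9210 * 95.0890 = 0.017860 m
L_final = 16.938860 m

dL = 0.017860 m


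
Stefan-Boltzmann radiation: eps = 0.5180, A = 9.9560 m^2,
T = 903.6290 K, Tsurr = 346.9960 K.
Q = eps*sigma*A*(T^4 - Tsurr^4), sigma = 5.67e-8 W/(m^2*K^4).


T^4 = 6.6675e+11
Tsurr^4 = 1.4498e+10
Q = 0.5180 * 5.67e-8 * 9.9560 * 6.5225e+11 = 190726.4462 W

190726.4462 W


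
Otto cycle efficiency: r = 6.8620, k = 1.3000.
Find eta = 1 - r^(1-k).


r^(k-1) = 1.7821
eta = 1 - 1/1.7821 = 0.4389 = 43.8868%

43.8868%


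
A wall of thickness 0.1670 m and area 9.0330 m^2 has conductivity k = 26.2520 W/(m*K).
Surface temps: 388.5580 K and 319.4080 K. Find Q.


dT = 69.1500 K
Q = 26.2520 * 9.0330 * 69.1500 / 0.1670 = 98190.6464 W

98190.6464 W


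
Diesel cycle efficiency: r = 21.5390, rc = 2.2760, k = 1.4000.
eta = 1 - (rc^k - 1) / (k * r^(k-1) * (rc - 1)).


r^(k-1) = 3.4142
rc^k = 3.1626
eta = 0.6454 = 64.5429%

64.5429%


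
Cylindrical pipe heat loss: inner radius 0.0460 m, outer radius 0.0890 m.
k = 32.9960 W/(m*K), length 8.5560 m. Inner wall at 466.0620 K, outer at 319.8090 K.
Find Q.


dT = 146.2530 K
ln(ro/ri) = 0.6600
Q = 2*pi*32.9960*8.5560*146.2530 / 0.6600 = 393075.6078 W

393075.6078 W


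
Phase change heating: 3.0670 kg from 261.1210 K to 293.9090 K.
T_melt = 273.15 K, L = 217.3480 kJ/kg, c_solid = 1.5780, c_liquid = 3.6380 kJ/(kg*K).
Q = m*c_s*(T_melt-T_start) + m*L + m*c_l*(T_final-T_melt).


Q1 (sensible, solid) = 3.0670 * 1.5780 * 12.0290 = 58.2171 kJ
Q2 (latent) = 3.0670 * 217.3480 = 666.6063 kJ
Q3 (sensible, liquid) = 3.0670 * 3.6380 * 20.7590 = 231.6236 kJ
Q_total = 956.4470 kJ

956.4470 kJ


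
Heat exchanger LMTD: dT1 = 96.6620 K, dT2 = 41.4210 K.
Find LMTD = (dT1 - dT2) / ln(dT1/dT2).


dT1/dT2 = 2.3336
ln(dT1/dT2) = 0.8474
LMTD = 55.2410 / 0.8474 = 65.1863 K

65.1863 K


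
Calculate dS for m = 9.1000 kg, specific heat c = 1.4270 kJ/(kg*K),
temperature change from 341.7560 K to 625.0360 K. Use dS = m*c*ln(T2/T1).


T2/T1 = 1.8289
ln(T2/T1) = 0.6037
dS = 9.1000 * 1.4270 * 0.6037 = 7.8396 kJ/K

7.8396 kJ/K


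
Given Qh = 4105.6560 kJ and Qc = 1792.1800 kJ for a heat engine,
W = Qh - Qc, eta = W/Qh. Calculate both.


W = 4105.6560 - 1792.1800 = 2313.4760 kJ
eta = 2313.4760 / 4105.6560 = 0.5635 = 56.3485%

W = 2313.4760 kJ, eta = 56.3485%


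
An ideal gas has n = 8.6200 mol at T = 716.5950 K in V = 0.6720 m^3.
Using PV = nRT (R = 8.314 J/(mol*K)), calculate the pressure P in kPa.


P = nRT/V = 8.6200 * 8.314 * 716.5950 / 0.6720
= 51355.9846 / 0.6720 = 76422.5961 Pa = 76.4226 kPa

76.4226 kPa


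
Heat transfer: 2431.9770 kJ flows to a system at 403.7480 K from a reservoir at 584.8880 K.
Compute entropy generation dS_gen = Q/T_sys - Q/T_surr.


dS_sys = 2431.9770/403.7480 = 6.0235 kJ/K
dS_surr = -2431.9770/584.8880 = -4.1580 kJ/K
dS_gen = 6.0235 - 4.1580 = 1.8655 kJ/K (irreversible)

dS_gen = 1.8655 kJ/K, irreversible


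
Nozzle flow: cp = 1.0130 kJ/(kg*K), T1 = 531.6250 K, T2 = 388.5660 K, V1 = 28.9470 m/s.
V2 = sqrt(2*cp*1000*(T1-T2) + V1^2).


dT = 143.0590 K
2*cp*1000*dT = 289837.5340
V1^2 = 837.9288
V2 = sqrt(290675.4628) = 539.1433 m/s

539.1433 m/s


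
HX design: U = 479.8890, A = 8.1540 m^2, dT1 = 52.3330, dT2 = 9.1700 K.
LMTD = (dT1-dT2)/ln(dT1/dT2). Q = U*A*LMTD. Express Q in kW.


LMTD = 24.7823 K
Q = 479.8890 * 8.1540 * 24.7823 = 96973.3281 W = 96.9733 kW

96.9733 kW


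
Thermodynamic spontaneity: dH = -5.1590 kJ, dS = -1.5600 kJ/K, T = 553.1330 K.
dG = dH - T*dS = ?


T*dS = 553.1330 * -1.5600 = -862.8875 kJ
dG = -5.1590 + 862.8875 = 857.7285 kJ (non-spontaneous)

dG = 857.7285 kJ, non-spontaneous


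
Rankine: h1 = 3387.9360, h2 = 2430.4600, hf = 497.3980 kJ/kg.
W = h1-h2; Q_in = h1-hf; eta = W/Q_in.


W = 957.4760 kJ/kg
Q_in = 2890.5380 kJ/kg
eta = 0.3312 = 33.1245%

eta = 33.1245%


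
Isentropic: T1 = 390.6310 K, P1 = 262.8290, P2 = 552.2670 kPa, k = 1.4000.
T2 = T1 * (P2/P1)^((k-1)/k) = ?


(k-1)/k = 0.2857
(P2/P1)^exp = 1.2363
T2 = 390.6310 * 1.2363 = 482.9505 K

482.9505 K


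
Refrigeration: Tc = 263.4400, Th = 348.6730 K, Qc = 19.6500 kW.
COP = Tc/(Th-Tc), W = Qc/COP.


COP = 263.4400 / 85.2330 = 3.0908
W = 19.6500 / 3.0908 = 6.3575 kW

COP = 3.0908, W = 6.3575 kW


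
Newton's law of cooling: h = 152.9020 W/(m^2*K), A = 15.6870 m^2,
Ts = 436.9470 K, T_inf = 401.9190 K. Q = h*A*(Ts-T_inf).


dT = 35.0280 K
Q = 152.9020 * 15.6870 * 35.0280 = 84017.2387 W

84017.2387 W


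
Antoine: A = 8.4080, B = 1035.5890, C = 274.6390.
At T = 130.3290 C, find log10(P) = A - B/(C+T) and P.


C+T = 404.9680
B/(C+T) = 2.5572
log10(P) = 8.4080 - 2.5572 = 5.8508
P = 10^5.8508 = 709231.5913 mmHg

709231.5913 mmHg


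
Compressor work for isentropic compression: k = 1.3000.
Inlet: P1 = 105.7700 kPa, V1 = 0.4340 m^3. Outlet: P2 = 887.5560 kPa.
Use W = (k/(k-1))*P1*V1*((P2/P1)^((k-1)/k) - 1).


(k-1)/k = 0.2308
(P2/P1)^exp = 1.6338
W = 4.3333 * 105.7700 * 0.4340 * (1.6338 - 1) = 126.0694 kJ

126.0694 kJ


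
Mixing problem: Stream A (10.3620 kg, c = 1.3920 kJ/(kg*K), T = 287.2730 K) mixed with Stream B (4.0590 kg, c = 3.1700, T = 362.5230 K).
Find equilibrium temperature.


num = 8808.1925
den = 27.2909
Tf = 322.7516 K

322.7516 K


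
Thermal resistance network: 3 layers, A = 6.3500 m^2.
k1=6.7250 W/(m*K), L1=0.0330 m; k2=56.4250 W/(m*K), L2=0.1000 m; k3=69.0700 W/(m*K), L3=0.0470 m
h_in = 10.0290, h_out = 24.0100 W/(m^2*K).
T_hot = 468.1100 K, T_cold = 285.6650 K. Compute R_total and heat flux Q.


R_conv_in = 1/(10.0290*6.3500) = 0.0157
R_1 = 0.0330/(6.7250*6.3500) = 0.0008
R_2 = 0.1000/(56.4250*6.3500) = 0.0003
R_3 = 0.0470/(69.0700*6.3500) = 0.0001
R_conv_out = 1/(24.0100*6.3500) = 0.0066
R_total = 0.0234 K/W
Q = 182.4450 / 0.0234 = 7789.9822 W

R_total = 0.0234 K/W, Q = 7789.9822 W


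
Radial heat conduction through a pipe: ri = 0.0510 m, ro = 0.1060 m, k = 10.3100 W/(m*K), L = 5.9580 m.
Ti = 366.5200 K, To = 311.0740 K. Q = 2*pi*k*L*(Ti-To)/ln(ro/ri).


dT = 55.4460 K
ln(ro/ri) = 0.7316
Q = 2*pi*10.3100*5.9580*55.4460 / 0.7316 = 29250.1142 W

29250.1142 W


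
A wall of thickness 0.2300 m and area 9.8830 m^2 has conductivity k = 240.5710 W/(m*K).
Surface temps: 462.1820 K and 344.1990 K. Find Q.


dT = 117.9830 K
Q = 240.5710 * 9.8830 * 117.9830 / 0.2300 = 1219617.5574 W

1219617.5574 W


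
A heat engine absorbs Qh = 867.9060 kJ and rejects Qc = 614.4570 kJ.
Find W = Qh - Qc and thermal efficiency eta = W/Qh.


W = 867.9060 - 614.4570 = 253.4490 kJ
eta = 253.4490 / 867.9060 = 0.2920 = 29.2024%

W = 253.4490 kJ, eta = 29.2024%


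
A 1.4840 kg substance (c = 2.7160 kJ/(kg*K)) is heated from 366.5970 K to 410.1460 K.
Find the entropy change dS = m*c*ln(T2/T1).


T2/T1 = 1.1188
ln(T2/T1) = 0.1123
dS = 1.4840 * 2.7160 * 0.1123 = 0.4524 kJ/K

0.4524 kJ/K


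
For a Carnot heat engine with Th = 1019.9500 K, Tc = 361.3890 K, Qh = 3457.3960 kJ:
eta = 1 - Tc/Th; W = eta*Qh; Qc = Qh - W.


eta = 1 - 361.3890/1019.9500 = 0.6457
W = 0.6457 * 3457.3960 = 2232.3704 kJ
Qc = 3457.3960 - 2232.3704 = 1225.0256 kJ

eta = 64.5680%, W = 2232.3704 kJ, Qc = 1225.0256 kJ


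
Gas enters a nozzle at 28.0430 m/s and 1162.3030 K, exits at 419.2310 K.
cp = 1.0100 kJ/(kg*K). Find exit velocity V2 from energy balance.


dT = 743.0720 K
2*cp*1000*dT = 1501005.4400
V1^2 = 786.4098
V2 = sqrt(1501791.8498) = 1225.4762 m/s

1225.4762 m/s


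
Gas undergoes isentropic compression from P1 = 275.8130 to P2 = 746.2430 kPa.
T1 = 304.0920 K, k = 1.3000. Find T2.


(k-1)/k = 0.2308
(P2/P1)^exp = 1.2582
T2 = 304.0920 * 1.2582 = 382.6120 K

382.6120 K


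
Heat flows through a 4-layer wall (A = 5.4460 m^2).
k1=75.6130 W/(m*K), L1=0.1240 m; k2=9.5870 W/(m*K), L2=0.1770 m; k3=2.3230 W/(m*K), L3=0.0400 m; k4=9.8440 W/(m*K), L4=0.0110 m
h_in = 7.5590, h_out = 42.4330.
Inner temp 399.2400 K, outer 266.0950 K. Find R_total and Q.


R_conv_in = 1/(7.5590*5.4460) = 0.0243
R_1 = 0.1240/(75.6130*5.4460) = 0.0003
R_2 = 0.1770/(9.5870*5.4460) = 0.0034
R_3 = 0.0400/(2.3230*5.4460) = 0.0032
R_4 = 0.0110/(9.8440*5.4460) = 0.0002
R_conv_out = 1/(42.4330*5.4460) = 0.0043
R_total = 0.0357 K/W
Q = 133.1450 / 0.0357 = 3731.9326 W

R_total = 0.0357 K/W, Q = 3731.9326 W


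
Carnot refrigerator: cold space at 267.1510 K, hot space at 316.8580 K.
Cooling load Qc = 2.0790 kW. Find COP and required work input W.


COP = 267.1510 / 49.7070 = 5.3745
W = 2.0790 / 5.3745 = 0.3868 kW

COP = 5.3745, W = 0.3868 kW


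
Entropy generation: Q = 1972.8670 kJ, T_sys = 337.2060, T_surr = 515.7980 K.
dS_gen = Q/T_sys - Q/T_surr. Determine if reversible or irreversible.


dS_sys = 1972.8670/337.2060 = 5.8506 kJ/K
dS_surr = -1972.8670/515.7980 = -3.8249 kJ/K
dS_gen = 5.8506 - 3.8249 = 2.0257 kJ/K (irreversible)

dS_gen = 2.0257 kJ/K, irreversible


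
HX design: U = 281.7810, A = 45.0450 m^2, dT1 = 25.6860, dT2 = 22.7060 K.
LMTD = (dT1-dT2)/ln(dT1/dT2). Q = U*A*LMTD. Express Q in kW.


LMTD = 24.1654 K
Q = 281.7810 * 45.0450 * 24.1654 = 306726.9945 W = 306.7270 kW

306.7270 kW


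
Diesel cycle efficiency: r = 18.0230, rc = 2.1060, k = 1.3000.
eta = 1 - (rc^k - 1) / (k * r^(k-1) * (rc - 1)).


r^(k-1) = 2.3809
rc^k = 2.6333
eta = 0.5229 = 52.2897%

52.2897%


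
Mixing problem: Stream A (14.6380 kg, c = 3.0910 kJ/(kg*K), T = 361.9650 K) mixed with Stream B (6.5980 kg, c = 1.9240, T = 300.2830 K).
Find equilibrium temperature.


num = 20189.4475
den = 57.9406
Tf = 348.4507 K

348.4507 K


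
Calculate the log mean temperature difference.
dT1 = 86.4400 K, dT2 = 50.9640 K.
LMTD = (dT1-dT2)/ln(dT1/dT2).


dT1/dT2 = 1.6961
ln(dT1/dT2) = 0.5283
LMTD = 35.4760 / 0.5283 = 67.1473 K

67.1473 K


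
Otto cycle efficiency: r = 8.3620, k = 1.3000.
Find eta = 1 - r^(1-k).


r^(k-1) = 1.8910
eta = 1 - 1/1.8910 = 0.4712 = 47.1181%

47.1181%


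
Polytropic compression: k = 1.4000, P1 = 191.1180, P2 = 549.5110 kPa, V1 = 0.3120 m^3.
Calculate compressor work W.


(k-1)/k = 0.2857
(P2/P1)^exp = 1.3522
W = 3.5000 * 191.1180 * 0.3120 * (1.3522 - 1) = 73.5103 kJ

73.5103 kJ


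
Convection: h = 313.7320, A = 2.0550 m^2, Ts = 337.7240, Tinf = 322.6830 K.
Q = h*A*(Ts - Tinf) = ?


dT = 15.0410 K
Q = 313.7320 * 2.0550 * 15.0410 = 9697.2224 W

9697.2224 W


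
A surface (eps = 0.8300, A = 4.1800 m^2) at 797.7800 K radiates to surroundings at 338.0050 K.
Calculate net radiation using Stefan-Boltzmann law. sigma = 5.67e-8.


T^4 = 4.0507e+11
Tsurr^4 = 1.3052e+10
Q = 0.8300 * 5.67e-8 * 4.1800 * 3.9202e+11 = 77116.1801 W

77116.1801 W


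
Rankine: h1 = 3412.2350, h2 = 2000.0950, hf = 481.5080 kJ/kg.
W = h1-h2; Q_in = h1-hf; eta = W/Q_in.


W = 1412.1400 kJ/kg
Q_in = 2930.7270 kJ/kg
eta = 0.4818 = 48.1839%

eta = 48.1839%


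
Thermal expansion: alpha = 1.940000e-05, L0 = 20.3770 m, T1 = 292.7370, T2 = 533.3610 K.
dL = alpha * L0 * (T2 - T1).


dT = 240.6240 K
dL = 1.940000e-05 * 20.3770 * 240.6240 = 0.095122 m
L_final = 20.472122 m

dL = 0.095122 m


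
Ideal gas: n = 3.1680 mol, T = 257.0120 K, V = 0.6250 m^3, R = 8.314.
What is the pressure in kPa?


P = nRT/V = 3.1680 * 8.314 * 257.0120 / 0.6250
= 6769.3753 / 0.6250 = 10831.0005 Pa = 10.8310 kPa

10.8310 kPa


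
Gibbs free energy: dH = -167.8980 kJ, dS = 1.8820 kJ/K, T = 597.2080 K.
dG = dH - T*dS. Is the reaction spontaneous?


T*dS = 597.2080 * 1.8820 = 1123.9455 kJ
dG = -167.8980 - 1123.9455 = -1291.8435 kJ (spontaneous)

dG = -1291.8435 kJ, spontaneous


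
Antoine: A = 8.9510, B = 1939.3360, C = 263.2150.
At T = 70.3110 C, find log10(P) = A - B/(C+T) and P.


C+T = 333.5260
B/(C+T) = 5.8146
log10(P) = 8.9510 - 5.8146 = 3.1364
P = 10^3.1364 = 1368.8406 mmHg

1368.8406 mmHg


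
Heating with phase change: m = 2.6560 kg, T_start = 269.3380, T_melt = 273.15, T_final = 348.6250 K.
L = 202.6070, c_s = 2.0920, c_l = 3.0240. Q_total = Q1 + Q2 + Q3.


Q1 (sensible, solid) = 2.6560 * 2.0920 * 3.8120 = 21.1808 kJ
Q2 (latent) = 2.6560 * 202.6070 = 538.1242 kJ
Q3 (sensible, liquid) = 2.6560 * 3.0240 * 75.4750 = 606.1959 kJ
Q_total = 1165.5009 kJ

1165.5009 kJ


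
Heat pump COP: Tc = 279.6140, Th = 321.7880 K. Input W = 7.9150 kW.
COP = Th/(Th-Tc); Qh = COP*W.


COP = 321.7880 / 42.1740 = 7.6300
Qh = 7.6300 * 7.9150 = 60.3915 kW

COP = 7.6300, Qh = 60.3915 kW


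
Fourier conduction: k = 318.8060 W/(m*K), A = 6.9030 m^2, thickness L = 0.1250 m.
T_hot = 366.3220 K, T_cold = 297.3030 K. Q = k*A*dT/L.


dT = 69.0190 K
Q = 318.8060 * 6.9030 * 69.0190 / 0.1250 = 1215130.7446 W

1215130.7446 W


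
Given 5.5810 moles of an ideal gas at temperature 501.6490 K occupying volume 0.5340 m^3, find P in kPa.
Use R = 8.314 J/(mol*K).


P = nRT/V = 5.5810 * 8.314 * 501.6490 / 0.5340
= 23276.7313 / 0.5340 = 43589.3845 Pa = 43.5894 kPa

43.5894 kPa


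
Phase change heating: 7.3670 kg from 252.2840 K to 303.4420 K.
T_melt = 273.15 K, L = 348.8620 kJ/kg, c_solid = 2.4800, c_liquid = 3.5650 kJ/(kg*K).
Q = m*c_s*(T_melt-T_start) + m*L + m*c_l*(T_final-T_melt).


Q1 (sensible, solid) = 7.3670 * 2.4800 * 20.8660 = 381.2252 kJ
Q2 (latent) = 7.3670 * 348.8620 = 2570.0664 kJ
Q3 (sensible, liquid) = 7.3670 * 3.5650 * 30.2920 = 795.5695 kJ
Q_total = 3746.8611 kJ

3746.8611 kJ


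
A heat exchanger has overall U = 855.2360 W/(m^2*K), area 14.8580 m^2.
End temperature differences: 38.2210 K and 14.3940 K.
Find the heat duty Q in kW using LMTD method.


LMTD = 24.3986 K
Q = 855.2360 * 14.8580 * 24.3986 = 310034.9760 W = 310.0350 kW

310.0350 kW


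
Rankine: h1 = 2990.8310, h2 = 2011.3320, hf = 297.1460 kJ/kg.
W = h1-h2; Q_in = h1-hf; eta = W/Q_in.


W = 979.4990 kJ/kg
Q_in = 2693.6850 kJ/kg
eta = 0.3636 = 36.3628%

eta = 36.3628%


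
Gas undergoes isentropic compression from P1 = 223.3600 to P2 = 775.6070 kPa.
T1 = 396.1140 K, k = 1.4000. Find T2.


(k-1)/k = 0.2857
(P2/P1)^exp = 1.4271
T2 = 396.1140 * 1.4271 = 565.3114 K

565.3114 K


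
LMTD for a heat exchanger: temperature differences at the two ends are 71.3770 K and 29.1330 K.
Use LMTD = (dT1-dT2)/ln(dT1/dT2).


dT1/dT2 = 2.4500
ln(dT1/dT2) = 0.8961
LMTD = 42.2440 / 0.8961 = 47.1418 K

47.1418 K


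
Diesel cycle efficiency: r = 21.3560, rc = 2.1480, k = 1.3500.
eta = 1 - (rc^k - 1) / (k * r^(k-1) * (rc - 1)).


r^(k-1) = 2.9197
rc^k = 2.8070
eta = 0.6006 = 60.0647%

60.0647%


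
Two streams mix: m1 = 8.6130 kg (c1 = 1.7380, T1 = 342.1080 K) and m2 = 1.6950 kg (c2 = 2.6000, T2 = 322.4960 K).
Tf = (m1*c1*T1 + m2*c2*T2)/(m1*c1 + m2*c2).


num = 6542.3893
den = 19.3764
Tf = 337.6474 K

337.6474 K


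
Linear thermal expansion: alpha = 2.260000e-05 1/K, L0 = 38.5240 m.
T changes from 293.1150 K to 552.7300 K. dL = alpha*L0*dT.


dT = 259.6150 K
dL = 2.260000e-05 * 38.5240 * 259.6150 = 0.226032 m
L_final = 38.750032 m

dL = 0.226032 m


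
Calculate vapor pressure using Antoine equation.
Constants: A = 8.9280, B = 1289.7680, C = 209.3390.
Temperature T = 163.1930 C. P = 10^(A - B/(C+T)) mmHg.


C+T = 372.5320
B/(C+T) = 3.4622
log10(P) = 8.9280 - 3.4622 = 5.4658
P = 10^5.4658 = 292302.8108 mmHg

292302.8108 mmHg


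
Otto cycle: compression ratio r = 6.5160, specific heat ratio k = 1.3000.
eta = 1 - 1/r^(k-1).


r^(k-1) = 1.7547
eta = 1 - 1/1.7547 = 0.4301 = 43.0091%

43.0091%


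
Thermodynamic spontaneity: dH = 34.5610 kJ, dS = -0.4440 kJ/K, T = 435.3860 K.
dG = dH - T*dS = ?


T*dS = 435.3860 * -0.4440 = -193.3114 kJ
dG = 34.5610 + 193.3114 = 227.8724 kJ (non-spontaneous)

dG = 227.8724 kJ, non-spontaneous


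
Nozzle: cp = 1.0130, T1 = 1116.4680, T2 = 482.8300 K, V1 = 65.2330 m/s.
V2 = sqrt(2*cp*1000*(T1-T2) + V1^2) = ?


dT = 633.6380 K
2*cp*1000*dT = 1283750.5880
V1^2 = 4255.3443
V2 = sqrt(1288005.9323) = 1134.9035 m/s

1134.9035 m/s


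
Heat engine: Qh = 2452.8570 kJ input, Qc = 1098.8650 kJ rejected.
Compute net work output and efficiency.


W = 2452.8570 - 1098.8650 = 1353.9920 kJ
eta = 1353.9920 / 2452.8570 = 0.5520 = 55.2006%

W = 1353.9920 kJ, eta = 55.2006%


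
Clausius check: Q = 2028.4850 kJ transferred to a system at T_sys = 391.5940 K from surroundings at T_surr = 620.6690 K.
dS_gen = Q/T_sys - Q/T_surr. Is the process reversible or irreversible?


dS_sys = 2028.4850/391.5940 = 5.1801 kJ/K
dS_surr = -2028.4850/620.6690 = -3.2682 kJ/K
dS_gen = 5.1801 - 3.2682 = 1.9118 kJ/K (irreversible)

dS_gen = 1.9118 kJ/K, irreversible


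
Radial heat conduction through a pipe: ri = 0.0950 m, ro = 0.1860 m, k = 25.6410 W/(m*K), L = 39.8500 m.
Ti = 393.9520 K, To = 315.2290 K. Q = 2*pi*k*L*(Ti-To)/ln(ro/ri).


dT = 78.7230 K
ln(ro/ri) = 0.6719
Q = 2*pi*25.6410*39.8500*78.7230 / 0.6719 = 752245.6412 W

752245.6412 W


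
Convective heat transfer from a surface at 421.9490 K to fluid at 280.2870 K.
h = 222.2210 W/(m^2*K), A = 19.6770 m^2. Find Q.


dT = 141.6620 K
Q = 222.2210 * 19.6770 * 141.6620 = 619437.2984 W

619437.2984 W


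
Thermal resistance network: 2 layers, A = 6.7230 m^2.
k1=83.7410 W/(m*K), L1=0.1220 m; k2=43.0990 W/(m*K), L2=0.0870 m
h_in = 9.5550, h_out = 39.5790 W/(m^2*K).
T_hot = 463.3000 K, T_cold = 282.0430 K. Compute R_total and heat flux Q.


R_conv_in = 1/(9.5550*6.7230) = 0.0156
R_1 = 0.1220/(83.7410*6.7230) = 0.0002
R_2 = 0.0870/(43.0990*6.7230) = 0.0003
R_conv_out = 1/(39.5790*6.7230) = 0.0038
R_total = 0.0198 K/W
Q = 181.2570 / 0.0198 = 9134.9559 W

R_total = 0.0198 K/W, Q = 9134.9559 W


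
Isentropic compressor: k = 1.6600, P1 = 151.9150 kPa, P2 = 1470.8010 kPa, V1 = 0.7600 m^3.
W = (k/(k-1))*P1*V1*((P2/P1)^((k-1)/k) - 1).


(k-1)/k = 0.3976
(P2/P1)^exp = 2.4661
W = 2.5152 * 151.9150 * 0.7600 * (2.4661 - 1) = 425.7291 kJ

425.7291 kJ


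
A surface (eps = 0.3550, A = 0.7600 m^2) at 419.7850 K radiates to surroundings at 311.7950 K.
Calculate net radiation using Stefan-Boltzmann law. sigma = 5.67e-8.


T^4 = 3.1053e+10
Tsurr^4 = 9.4510e+09
Q = 0.3550 * 5.67e-8 * 0.7600 * 2.1602e+10 = 330.4649 W

330.4649 W


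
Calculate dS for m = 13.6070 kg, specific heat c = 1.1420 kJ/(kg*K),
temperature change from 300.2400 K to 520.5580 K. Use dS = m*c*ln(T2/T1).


T2/T1 = 1.7338
ln(T2/T1) = 0.5503
dS = 13.6070 * 1.1420 * 0.5503 = 8.5515 kJ/K

8.5515 kJ/K


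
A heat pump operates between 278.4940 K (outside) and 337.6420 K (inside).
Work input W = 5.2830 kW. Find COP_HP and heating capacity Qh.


COP = 337.6420 / 59.1480 = 5.7084
Qh = 5.7084 * 5.2830 = 30.1576 kW

COP = 5.7084, Qh = 30.1576 kW


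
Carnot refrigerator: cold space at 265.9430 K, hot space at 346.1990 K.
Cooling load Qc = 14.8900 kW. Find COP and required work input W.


COP = 265.9430 / 80.2560 = 3.3137
W = 14.8900 / 3.3137 = 4.4935 kW

COP = 3.3137, W = 4.4935 kW


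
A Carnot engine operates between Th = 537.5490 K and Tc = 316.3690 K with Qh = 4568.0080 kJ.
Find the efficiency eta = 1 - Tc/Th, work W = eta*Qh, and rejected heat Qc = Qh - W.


eta = 1 - 316.3690/537.5490 = 0.4115
W = 0.4115 * 4568.0080 = 1879.5533 kJ
Qc = 4568.0080 - 1879.5533 = 2688.4547 kJ

eta = 41.1460%, W = 1879.5533 kJ, Qc = 2688.4547 kJ


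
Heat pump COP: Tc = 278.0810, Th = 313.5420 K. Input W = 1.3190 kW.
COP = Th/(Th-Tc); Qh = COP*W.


COP = 313.5420 / 35.4610 = 8.8419
Qh = 8.8419 * 1.3190 = 11.6624 kW

COP = 8.8419, Qh = 11.6624 kW


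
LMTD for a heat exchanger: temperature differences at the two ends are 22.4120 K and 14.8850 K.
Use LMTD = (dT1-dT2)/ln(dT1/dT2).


dT1/dT2 = 1.5057
ln(dT1/dT2) = 0.4092
LMTD = 7.5270 / 0.4092 = 18.3925 K

18.3925 K


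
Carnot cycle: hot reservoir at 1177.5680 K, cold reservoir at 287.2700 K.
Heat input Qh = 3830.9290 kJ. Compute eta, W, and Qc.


eta = 1 - 287.2700/1177.5680 = 0.7560
W = 0.7560 * 3830.9290 = 2896.3664 kJ
Qc = 3830.9290 - 2896.3664 = 934.5626 kJ

eta = 75.6048%, W = 2896.3664 kJ, Qc = 934.5626 kJ


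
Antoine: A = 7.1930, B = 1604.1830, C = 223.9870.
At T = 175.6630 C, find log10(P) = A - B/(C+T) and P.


C+T = 399.6500
B/(C+T) = 4.0140
log10(P) = 7.1930 - 4.0140 = 3.1790
P = 10^3.1790 = 1510.1854 mmHg

1510.1854 mmHg


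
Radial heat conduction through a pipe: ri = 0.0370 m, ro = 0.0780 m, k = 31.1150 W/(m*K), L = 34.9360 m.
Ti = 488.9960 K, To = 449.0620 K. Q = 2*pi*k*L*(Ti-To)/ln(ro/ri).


dT = 39.9340 K
ln(ro/ri) = 0.7458
Q = 2*pi*31.1150*34.9360*39.9340 / 0.7458 = 365719.8880 W

365719.8880 W


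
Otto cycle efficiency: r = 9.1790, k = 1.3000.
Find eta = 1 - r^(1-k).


r^(k-1) = 1.9446
eta = 1 - 1/1.9446 = 0.4858 = 48.5765%

48.5765%


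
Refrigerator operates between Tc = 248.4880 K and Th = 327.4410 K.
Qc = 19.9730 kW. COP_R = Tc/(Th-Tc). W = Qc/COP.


COP = 248.4880 / 78.9530 = 3.1473
W = 19.9730 / 3.1473 = 6.3461 kW

COP = 3.1473, W = 6.3461 kW


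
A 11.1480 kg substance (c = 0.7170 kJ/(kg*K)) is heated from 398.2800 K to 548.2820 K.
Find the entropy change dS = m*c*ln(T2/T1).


T2/T1 = 1.3766
ln(T2/T1) = 0.3196
dS = 11.1480 * 0.7170 * 0.3196 = 2.5549 kJ/K

2.5549 kJ/K


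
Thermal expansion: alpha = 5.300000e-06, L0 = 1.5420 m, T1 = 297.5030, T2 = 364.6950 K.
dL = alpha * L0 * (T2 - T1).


dT = 67.1920 K
dL = 5.300000e-06 * 1.5420 * 67.1920 = 0.000549 m
L_final = 1.542549 m

dL = 0.000549 m


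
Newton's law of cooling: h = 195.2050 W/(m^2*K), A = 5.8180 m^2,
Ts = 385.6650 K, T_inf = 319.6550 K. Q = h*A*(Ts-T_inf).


dT = 66.0100 K
Q = 195.2050 * 5.8180 * 66.0100 = 74967.7346 W

74967.7346 W


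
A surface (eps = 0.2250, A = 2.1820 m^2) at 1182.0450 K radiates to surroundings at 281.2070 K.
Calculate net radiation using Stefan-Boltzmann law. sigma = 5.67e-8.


T^4 = 1.9523e+12
Tsurr^4 = 6.2532e+09
Q = 0.2250 * 5.67e-8 * 2.1820 * 1.9460e+12 = 54170.5256 W

54170.5256 W


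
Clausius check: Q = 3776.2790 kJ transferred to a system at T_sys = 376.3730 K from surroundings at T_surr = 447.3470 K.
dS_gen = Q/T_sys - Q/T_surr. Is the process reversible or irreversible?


dS_sys = 3776.2790/376.3730 = 10.0333 kJ/K
dS_surr = -3776.2790/447.3470 = -8.4415 kJ/K
dS_gen = 10.0333 - 8.4415 = 1.5918 kJ/K (irreversible)

dS_gen = 1.5918 kJ/K, irreversible


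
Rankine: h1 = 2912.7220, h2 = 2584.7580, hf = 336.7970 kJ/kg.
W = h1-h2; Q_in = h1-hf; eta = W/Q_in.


W = 327.9640 kJ/kg
Q_in = 2575.9250 kJ/kg
eta = 0.1273 = 12.7319%

eta = 12.7319%


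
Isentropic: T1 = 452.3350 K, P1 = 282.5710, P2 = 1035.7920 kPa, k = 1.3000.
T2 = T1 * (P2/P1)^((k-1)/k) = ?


(k-1)/k = 0.2308
(P2/P1)^exp = 1.3495
T2 = 452.3350 * 1.3495 = 610.4463 K

610.4463 K


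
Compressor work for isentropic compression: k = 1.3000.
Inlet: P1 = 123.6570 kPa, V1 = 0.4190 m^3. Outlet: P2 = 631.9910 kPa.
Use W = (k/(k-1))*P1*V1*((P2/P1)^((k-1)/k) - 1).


(k-1)/k = 0.2308
(P2/P1)^exp = 1.4571
W = 4.3333 * 123.6570 * 0.4190 * (1.4571 - 1) = 102.6347 kJ

102.6347 kJ


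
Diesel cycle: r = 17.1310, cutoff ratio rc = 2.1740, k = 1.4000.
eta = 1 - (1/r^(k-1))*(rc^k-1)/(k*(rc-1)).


r^(k-1) = 3.1154
rc^k = 2.9659
eta = 0.6161 = 61.6061%

61.6061%


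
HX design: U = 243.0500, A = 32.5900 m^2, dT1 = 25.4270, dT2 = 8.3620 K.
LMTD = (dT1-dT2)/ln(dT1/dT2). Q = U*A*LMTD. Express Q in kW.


LMTD = 15.3447 K
Q = 243.0500 * 32.5900 * 15.3447 = 121544.9678 W = 121.5450 kW

121.5450 kW


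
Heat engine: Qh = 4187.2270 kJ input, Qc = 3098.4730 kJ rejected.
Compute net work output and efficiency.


W = 4187.2270 - 3098.4730 = 1088.7540 kJ
eta = 1088.7540 / 4187.2270 = 0.2600 = 26.0018%

W = 1088.7540 kJ, eta = 26.0018%


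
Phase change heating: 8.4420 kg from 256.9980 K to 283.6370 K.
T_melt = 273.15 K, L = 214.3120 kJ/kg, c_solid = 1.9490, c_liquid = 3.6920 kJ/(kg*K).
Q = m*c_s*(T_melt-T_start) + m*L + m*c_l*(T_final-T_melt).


Q1 (sensible, solid) = 8.4420 * 1.9490 * 16.1520 = 265.7563 kJ
Q2 (latent) = 8.4420 * 214.3120 = 1809.2219 kJ
Q3 (sensible, liquid) = 8.4420 * 3.6920 * 10.4870 = 326.8574 kJ
Q_total = 2401.8355 kJ

2401.8355 kJ


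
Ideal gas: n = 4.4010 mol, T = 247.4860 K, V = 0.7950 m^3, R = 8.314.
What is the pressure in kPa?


P = nRT/V = 4.4010 * 8.314 * 247.4860 / 0.7950
= 9055.4915 / 0.7950 = 11390.5553 Pa = 11.3906 kPa

11.3906 kPa


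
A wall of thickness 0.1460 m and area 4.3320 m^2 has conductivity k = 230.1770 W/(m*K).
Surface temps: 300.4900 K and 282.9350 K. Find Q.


dT = 17.5550 K
Q = 230.1770 * 4.3320 * 17.5550 / 0.1460 = 119894.2489 W

119894.2489 W


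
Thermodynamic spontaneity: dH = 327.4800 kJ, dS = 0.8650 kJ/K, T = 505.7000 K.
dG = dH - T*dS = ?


T*dS = 505.7000 * 0.8650 = 437.4305 kJ
dG = 327.4800 - 437.4305 = -109.9505 kJ (spontaneous)

dG = -109.9505 kJ, spontaneous


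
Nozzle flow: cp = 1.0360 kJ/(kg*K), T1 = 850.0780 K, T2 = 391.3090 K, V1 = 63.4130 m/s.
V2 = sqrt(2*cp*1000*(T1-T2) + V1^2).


dT = 458.7690 K
2*cp*1000*dT = 950569.3680
V1^2 = 4021.2086
V2 = sqrt(954590.5766) = 977.0315 m/s

977.0315 m/s


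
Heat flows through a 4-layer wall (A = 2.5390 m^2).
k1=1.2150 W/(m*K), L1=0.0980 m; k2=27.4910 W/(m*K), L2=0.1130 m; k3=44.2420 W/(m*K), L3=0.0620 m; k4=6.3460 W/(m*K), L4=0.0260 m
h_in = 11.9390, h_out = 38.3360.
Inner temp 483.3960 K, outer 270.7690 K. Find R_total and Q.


R_conv_in = 1/(11.9390*2.5390) = 0.0330
R_1 = 0.0980/(1.2150*2.5390) = 0.0318
R_2 = 0.1130/(27.4910*2.5390) = 0.0016
R_3 = 0.0620/(44.2420*2.5390) = 0.0006
R_4 = 0.0260/(6.3460*2.5390) = 0.0016
R_conv_out = 1/(38.3360*2.5390) = 0.0103
R_total = 0.0788 K/W
Q = 212.6270 / 0.0788 = 2697.7947 W

R_total = 0.0788 K/W, Q = 2697.7947 W


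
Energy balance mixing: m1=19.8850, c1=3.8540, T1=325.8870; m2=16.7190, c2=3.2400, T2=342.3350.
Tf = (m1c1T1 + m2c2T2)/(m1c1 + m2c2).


num = 43519.0699
den = 130.8064
Tf = 332.6985 K

332.6985 K


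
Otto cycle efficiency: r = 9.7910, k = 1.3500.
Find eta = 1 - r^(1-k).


r^(k-1) = 2.2222
eta = 1 - 1/2.2222 = 0.5500 = 55.0002%

55.0002%


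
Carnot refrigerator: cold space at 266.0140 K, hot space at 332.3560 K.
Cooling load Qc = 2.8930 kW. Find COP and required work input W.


COP = 266.0140 / 66.3420 = 4.0097
W = 2.8930 / 4.0097 = 0.7215 kW

COP = 4.0097, W = 0.7215 kW


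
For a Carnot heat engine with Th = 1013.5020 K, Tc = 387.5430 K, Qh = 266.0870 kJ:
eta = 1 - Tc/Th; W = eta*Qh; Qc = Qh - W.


eta = 1 - 387.5430/1013.5020 = 0.6176
W = 0.6176 * 266.0870 = 164.3406 kJ
Qc = 266.0870 - 164.3406 = 101.7464 kJ

eta = 61.7620%, W = 164.3406 kJ, Qc = 101.7464 kJ


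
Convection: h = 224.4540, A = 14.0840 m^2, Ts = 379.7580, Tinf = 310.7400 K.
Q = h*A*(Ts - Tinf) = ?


dT = 69.0180 K
Q = 224.4540 * 14.0840 * 69.0180 = 218180.4012 W

218180.4012 W


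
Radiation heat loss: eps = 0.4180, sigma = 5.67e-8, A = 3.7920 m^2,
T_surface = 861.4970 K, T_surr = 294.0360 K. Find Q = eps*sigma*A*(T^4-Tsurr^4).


T^4 = 5.5083e+11
Tsurr^4 = 7.4748e+09
Q = 0.4180 * 5.67e-8 * 3.7920 * 5.4335e+11 = 48832.4958 W

48832.4958 W


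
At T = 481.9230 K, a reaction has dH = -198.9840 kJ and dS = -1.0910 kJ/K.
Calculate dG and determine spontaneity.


T*dS = 481.9230 * -1.0910 = -525.7780 kJ
dG = -198.9840 + 525.7780 = 326.7940 kJ (non-spontaneous)

dG = 326.7940 kJ, non-spontaneous


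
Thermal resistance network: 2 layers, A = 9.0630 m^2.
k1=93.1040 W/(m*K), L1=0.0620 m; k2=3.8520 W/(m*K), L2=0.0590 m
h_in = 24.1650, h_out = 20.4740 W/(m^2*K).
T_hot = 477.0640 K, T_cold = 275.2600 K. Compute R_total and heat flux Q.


R_conv_in = 1/(24.1650*9.0630) = 0.0046
R_1 = 0.0620/(93.1040*9.0630) = 7.3477e-05
R_2 = 0.0590/(3.8520*9.0630) = 0.0017
R_conv_out = 1/(20.4740*9.0630) = 0.0054
R_total = 0.0117 K/W
Q = 201.8040 / 0.0117 = 17220.5743 W

R_total = 0.0117 K/W, Q = 17220.5743 W


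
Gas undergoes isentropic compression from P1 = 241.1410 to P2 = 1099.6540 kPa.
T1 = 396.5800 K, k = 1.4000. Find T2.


(k-1)/k = 0.2857
(P2/P1)^exp = 1.5427
T2 = 396.5800 * 1.5427 = 611.8039 K

611.8039 K


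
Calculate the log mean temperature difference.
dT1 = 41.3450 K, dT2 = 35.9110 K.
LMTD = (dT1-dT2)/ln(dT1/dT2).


dT1/dT2 = 1.1513
ln(dT1/dT2) = 0.1409
LMTD = 5.4340 / 0.1409 = 38.5642 K

38.5642 K


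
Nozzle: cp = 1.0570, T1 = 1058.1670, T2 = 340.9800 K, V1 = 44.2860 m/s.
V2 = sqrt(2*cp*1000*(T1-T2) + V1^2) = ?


dT = 717.1870 K
2*cp*1000*dT = 1516133.3180
V1^2 = 1961.2498
V2 = sqrt(1518094.5678) = 1232.1098 m/s

1232.1098 m/s


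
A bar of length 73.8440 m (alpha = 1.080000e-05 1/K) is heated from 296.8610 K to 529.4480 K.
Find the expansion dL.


dT = 232.5870 K
dL = 1.080000e-05 * 73.8440 * 232.5870 = 0.185492 m
L_final = 74.029492 m

dL = 0.185492 m


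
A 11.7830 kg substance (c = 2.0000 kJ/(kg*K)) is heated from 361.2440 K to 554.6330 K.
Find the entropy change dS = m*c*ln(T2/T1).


T2/T1 = 1.5353
ln(T2/T1) = 0.4288
dS = 11.7830 * 2.0000 * 0.4288 = 10.1040 kJ/K

10.1040 kJ/K


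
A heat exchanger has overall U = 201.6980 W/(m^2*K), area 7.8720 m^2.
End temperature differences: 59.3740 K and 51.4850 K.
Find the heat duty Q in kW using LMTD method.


LMTD = 55.3358 K
Q = 201.6980 * 7.8720 * 55.3358 = 87860.3485 W = 87.8603 kW

87.8603 kW


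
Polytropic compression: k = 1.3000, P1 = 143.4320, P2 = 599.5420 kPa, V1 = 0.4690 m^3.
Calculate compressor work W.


(k-1)/k = 0.2308
(P2/P1)^exp = 1.3911
W = 4.3333 * 143.4320 * 0.4690 * (1.3911 - 1) = 113.9964 kJ

113.9964 kJ


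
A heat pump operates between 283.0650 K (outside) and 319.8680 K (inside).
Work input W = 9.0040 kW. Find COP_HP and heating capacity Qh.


COP = 319.8680 / 36.8030 = 8.6914
Qh = 8.6914 * 9.0040 = 78.2570 kW

COP = 8.6914, Qh = 78.2570 kW


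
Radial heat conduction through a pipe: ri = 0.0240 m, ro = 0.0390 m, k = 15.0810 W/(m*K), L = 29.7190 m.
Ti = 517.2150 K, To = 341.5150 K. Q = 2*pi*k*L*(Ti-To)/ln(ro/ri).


dT = 175.7000 K
ln(ro/ri) = 0.4855
Q = 2*pi*15.0810*29.7190*175.7000 / 0.4855 = 1019106.8861 W

1019106.8861 W


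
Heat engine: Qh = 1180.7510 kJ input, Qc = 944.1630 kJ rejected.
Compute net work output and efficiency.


W = 1180.7510 - 944.1630 = 236.5880 kJ
eta = 236.5880 / 1180.7510 = 0.2004 = 20.0371%

W = 236.5880 kJ, eta = 20.0371%


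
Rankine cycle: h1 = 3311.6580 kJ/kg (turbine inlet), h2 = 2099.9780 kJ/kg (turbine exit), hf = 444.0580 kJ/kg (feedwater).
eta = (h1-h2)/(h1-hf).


W = 1211.6800 kJ/kg
Q_in = 2867.6000 kJ/kg
eta = 0.4225 = 42.2541%

eta = 42.2541%


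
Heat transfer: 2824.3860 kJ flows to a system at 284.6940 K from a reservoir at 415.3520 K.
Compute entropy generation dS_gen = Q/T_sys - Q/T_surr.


dS_sys = 2824.3860/284.6940 = 9.9208 kJ/K
dS_surr = -2824.3860/415.3520 = -6.8000 kJ/K
dS_gen = 9.9208 - 6.8000 = 3.1208 kJ/K (irreversible)

dS_gen = 3.1208 kJ/K, irreversible


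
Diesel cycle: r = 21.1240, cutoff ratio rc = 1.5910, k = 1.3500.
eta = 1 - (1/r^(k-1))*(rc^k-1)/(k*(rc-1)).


r^(k-1) = 2.9085
rc^k = 1.8718
eta = 0.6243 = 62.4324%

62.4324%


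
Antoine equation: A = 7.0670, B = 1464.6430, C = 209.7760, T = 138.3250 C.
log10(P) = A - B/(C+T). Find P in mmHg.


C+T = 348.1010
B/(C+T) = 4.2075
log10(P) = 7.0670 - 4.2075 = 2.8595
P = 10^2.8595 = 723.5639 mmHg

723.5639 mmHg


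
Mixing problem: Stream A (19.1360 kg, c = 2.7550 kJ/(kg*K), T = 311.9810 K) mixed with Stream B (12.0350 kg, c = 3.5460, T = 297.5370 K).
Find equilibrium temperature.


num = 29145.2602
den = 95.3958
Tf = 305.5194 K

305.5194 K


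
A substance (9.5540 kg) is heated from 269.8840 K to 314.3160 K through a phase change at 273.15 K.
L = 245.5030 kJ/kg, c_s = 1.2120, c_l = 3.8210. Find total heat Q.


Q1 (sensible, solid) = 9.5540 * 1.2120 * 3.2660 = 37.8185 kJ
Q2 (latent) = 9.5540 * 245.5030 = 2345.5357 kJ
Q3 (sensible, liquid) = 9.5540 * 3.8210 * 41.1660 = 1502.7992 kJ
Q_total = 3886.1533 kJ

3886.1533 kJ


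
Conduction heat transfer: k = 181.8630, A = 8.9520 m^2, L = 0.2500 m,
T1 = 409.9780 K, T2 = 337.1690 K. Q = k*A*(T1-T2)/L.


dT = 72.8090 K
Q = 181.8630 * 8.9520 * 72.8090 / 0.2500 = 474143.1515 W

474143.1515 W


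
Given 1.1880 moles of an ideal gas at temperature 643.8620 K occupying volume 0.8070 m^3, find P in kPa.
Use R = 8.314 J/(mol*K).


P = nRT/V = 1.1880 * 8.314 * 643.8620 / 0.8070
= 6359.4456 / 0.8070 = 7880.3539 Pa = 7.8804 kPa

7.8804 kPa


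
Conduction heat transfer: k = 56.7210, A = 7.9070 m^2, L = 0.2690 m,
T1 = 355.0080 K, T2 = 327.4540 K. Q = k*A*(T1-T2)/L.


dT = 27.5540 K
Q = 56.7210 * 7.9070 * 27.5540 / 0.2690 = 45939.6828 W

45939.6828 W


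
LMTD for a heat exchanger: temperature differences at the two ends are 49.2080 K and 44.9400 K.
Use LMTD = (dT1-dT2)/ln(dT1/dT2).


dT1/dT2 = 1.0950
ln(dT1/dT2) = 0.0907
LMTD = 4.2680 / 0.0907 = 47.0417 K

47.0417 K


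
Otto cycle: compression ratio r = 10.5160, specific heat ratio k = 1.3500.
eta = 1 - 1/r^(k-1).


r^(k-1) = 2.2785
eta = 1 - 1/2.2785 = 0.5611 = 56.1113%

56.1113%


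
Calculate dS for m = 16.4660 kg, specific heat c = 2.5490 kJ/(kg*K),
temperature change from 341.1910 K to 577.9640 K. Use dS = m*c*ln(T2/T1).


T2/T1 = 1.6940
ln(T2/T1) = 0.5271
dS = 16.4660 * 2.5490 * 0.5271 = 22.1221 kJ/K

22.1221 kJ/K


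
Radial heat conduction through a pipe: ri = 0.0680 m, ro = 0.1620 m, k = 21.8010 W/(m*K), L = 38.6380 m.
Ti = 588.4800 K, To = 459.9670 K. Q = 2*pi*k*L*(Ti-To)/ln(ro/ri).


dT = 128.5130 K
ln(ro/ri) = 0.8681
Q = 2*pi*21.8010*38.6380*128.5130 / 0.8681 = 783526.9073 W

783526.9073 W


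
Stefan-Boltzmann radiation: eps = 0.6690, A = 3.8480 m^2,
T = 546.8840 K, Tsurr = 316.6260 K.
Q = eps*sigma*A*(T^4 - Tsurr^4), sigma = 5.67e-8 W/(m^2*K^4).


T^4 = 8.9450e+10
Tsurr^4 = 1.0050e+10
Q = 0.6690 * 5.67e-8 * 3.8480 * 7.9400e+10 = 11589.4486 W

11589.4486 W


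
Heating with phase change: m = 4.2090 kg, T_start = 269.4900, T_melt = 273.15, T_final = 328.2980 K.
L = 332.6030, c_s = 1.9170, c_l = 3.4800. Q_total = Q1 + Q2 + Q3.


Q1 (sensible, solid) = 4.2090 * 1.9170 * 3.6600 = 29.5313 kJ
Q2 (latent) = 4.2090 * 332.6030 = 1399.9260 kJ
Q3 (sensible, liquid) = 4.2090 * 3.4800 * 55.1480 = 807.7704 kJ
Q_total = 2237.2277 kJ

2237.2277 kJ


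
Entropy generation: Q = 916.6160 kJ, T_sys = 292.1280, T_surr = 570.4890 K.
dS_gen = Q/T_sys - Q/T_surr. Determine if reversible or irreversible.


dS_sys = 916.6160/292.1280 = 3.1377 kJ/K
dS_surr = -916.6160/570.4890 = -1.6067 kJ/K
dS_gen = 3.1377 - 1.6067 = 1.5310 kJ/K (irreversible)

dS_gen = 1.5310 kJ/K, irreversible


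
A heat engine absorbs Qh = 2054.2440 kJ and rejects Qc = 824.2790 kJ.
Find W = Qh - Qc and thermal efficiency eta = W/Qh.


W = 2054.2440 - 824.2790 = 1229.9650 kJ
eta = 1229.9650 / 2054.2440 = 0.5987 = 59.8743%

W = 1229.9650 kJ, eta = 59.8743%


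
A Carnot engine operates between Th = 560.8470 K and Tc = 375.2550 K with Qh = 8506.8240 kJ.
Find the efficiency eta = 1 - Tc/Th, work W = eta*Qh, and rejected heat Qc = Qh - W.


eta = 1 - 375.2550/560.8470 = 0.3309
W = 0.3309 * 8506.8240 = 2815.0253 kJ
Qc = 8506.8240 - 2815.0253 = 5691.7987 kJ

eta = 33.0914%, W = 2815.0253 kJ, Qc = 5691.7987 kJ


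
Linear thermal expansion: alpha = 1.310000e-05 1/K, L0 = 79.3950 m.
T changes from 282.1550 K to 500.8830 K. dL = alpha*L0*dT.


dT = 218.7280 K
dL = 1.310000e-05 * 79.3950 * 218.7280 = 0.227493 m
L_final = 79.622493 m

dL = 0.227493 m
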